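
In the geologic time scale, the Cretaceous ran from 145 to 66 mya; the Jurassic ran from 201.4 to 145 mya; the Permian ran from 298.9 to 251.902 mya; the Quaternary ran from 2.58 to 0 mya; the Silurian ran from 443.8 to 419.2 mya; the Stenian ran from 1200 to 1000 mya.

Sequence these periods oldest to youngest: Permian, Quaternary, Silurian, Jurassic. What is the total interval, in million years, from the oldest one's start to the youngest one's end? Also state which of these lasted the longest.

Silurian → Permian → Jurassic → Quaternary; total span 443.8 Myr; longest is Jurassic

From the excerpt: Permian 298.9–251.902; Quaternary 2.58–0; Silurian 443.8–419.2; Jurassic 201.4–145 (Ma).
Larger Ma is earlier, so the oldest is Silurian and the youngest is Quaternary; oldest to youngest: Silurian, Permian, Jurassic, Quaternary.
Oldest start 443.8 minus youngest end 0 gives 443.8 Myr overall.
Individual lengths (start − end): Quaternary 2.58; Permian 46.998; Silurian 24.6; Jurassic 56.4. The largest is Jurassic at 56.4 Myr.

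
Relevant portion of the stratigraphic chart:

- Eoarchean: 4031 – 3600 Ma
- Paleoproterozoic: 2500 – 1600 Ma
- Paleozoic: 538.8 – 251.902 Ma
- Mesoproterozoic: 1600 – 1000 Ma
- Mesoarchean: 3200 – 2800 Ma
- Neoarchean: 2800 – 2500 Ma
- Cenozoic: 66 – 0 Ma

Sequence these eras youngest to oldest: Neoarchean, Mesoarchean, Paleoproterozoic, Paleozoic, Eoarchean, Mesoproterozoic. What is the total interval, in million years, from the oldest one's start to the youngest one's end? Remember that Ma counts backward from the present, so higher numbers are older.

Paleozoic → Mesoproterozoic → Paleoproterozoic → Neoarchean → Mesoarchean → Eoarchean; total span 3779.098 Myr

From the excerpt: Neoarchean 2800–2500; Mesoarchean 3200–2800; Paleoproterozoic 2500–1600; Paleozoic 538.8–251.902; Eoarchean 4031–3600; Mesoproterozoic 1600–1000 (Ma).
Larger Ma is earlier, so the oldest is Eoarchean and the youngest is Paleozoic; youngest to oldest: Paleozoic, Mesoproterozoic, Paleoproterozoic, Neoarchean, Mesoarchean, Eoarchean.
Oldest start 4031 minus youngest end 251.902 gives 3779.098 Myr overall.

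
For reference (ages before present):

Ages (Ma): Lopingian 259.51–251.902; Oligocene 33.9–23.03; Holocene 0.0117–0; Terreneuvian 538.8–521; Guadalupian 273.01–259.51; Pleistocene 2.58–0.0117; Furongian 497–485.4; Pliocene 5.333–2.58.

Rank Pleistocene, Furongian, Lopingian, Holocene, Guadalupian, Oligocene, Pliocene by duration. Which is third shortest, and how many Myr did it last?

Start − end for each: Pleistocene 2.58 − 0.0117 = 2.5683; Furongian 497 − 485.4 = 11.6; Lopingian 259.51 − 251.902 = 7.608; Holocene 0.0117 − 0 = 0.0117; Guadalupian 273.01 − 259.51 = 13.5; Oligocene 33.9 − 23.03 = 10.87; Pliocene 5.333 − 2.58 = 2.753.
Ranking these from shortest: Holocene < Pleistocene < Pliocene < Lopingian < Oligocene < Furongian < Guadalupian.
Position 3 in that ranking is Pliocene, which lasted 2.753 Myr.

Pliocene, 2.753 million years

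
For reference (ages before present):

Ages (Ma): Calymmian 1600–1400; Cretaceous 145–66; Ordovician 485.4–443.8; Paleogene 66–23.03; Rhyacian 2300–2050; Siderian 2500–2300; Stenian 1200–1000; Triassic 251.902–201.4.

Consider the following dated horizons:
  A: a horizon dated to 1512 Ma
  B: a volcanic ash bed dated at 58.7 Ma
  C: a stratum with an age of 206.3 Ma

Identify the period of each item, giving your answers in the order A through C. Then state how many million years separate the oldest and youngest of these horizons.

A — Calymmian; B — Paleogene; C — Triassic; span 1453.3 million years

A: 1512 Ma lies in 1600–1400 Ma, so Calymmian.
B: 58.7 Ma lies in 66–23.03 Ma, so Paleogene.
C: 206.3 Ma lies in 251.902–201.4 Ma, so Triassic.
Oldest = 1512 Ma, youngest = 58.7 Ma → span 1453.3 Myr.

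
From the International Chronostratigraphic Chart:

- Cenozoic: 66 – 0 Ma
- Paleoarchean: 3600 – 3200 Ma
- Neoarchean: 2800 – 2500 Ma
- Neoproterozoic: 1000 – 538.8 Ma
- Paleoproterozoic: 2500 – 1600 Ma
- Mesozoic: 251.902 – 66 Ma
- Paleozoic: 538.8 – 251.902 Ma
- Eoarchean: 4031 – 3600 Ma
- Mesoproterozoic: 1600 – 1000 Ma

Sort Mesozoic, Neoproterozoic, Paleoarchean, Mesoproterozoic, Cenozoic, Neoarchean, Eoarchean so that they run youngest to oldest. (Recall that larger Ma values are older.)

Cenozoic, Mesozoic, Neoproterozoic, Mesoproterozoic, Neoarchean, Paleoarchean, Eoarchean

The oldest of these is Eoarchean (starts 4031 Ma) and the youngest is Cenozoic (ends 0 Ma).
In between, by decreasing start age: Paleoarchean (3600), Neoarchean (2800), Mesoproterozoic (1600), Neoproterozoic (1000), Mesozoic (251.902).
Listing youngest first means reversing that sequence.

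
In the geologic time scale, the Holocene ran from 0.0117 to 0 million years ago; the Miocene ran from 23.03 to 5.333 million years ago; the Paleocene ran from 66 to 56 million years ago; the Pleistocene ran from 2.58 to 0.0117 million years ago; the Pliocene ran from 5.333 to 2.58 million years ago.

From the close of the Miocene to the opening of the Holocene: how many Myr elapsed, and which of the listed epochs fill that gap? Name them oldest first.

End of Miocene = 5.333 Ma; start of Holocene = 0.0117 Ma.
Gap = 5.333 − 0.0117 = 5.3213 Myr.
Epochs wholly inside 5.333–0.0117 Ma: Pliocene (5.333–2.58), Pleistocene (2.58–0.0117).

5.3213 million years; Pliocene, Pleistocene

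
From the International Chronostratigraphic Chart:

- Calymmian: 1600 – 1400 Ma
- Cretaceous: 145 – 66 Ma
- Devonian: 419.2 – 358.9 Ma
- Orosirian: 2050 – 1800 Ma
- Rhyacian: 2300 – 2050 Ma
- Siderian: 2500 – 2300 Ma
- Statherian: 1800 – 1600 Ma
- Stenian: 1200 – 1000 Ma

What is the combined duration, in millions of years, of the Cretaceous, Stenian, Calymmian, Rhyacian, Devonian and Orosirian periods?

1039.3 million years

Each duration: Cretaceous = 79; Stenian = 200; Calymmian = 200; Rhyacian = 250; Devonian = 60.3; Orosirian = 250.
Sum: 79 + 200 + 200 + 250 + 60.3 + 250 = 1039.3 Myr.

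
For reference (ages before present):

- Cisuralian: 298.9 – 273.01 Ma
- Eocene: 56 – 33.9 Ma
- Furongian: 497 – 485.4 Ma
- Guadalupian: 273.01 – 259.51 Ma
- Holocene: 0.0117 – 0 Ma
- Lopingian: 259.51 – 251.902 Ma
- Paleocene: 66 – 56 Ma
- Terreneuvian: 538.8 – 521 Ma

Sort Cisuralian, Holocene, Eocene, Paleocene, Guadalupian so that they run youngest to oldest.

Read off each span (Ma): Cisuralian 298.9–273.01; Holocene 0.0117–0; Eocene 56–33.9; Paleocene 66–56; Guadalupian 273.01–259.51.
Larger Ma is older, so oldest→youngest is Cisuralian, Guadalupian, Paleocene, Eocene, Holocene; reverse it for youngest→oldest.

Holocene, Eocene, Paleocene, Guadalupian, Cisuralian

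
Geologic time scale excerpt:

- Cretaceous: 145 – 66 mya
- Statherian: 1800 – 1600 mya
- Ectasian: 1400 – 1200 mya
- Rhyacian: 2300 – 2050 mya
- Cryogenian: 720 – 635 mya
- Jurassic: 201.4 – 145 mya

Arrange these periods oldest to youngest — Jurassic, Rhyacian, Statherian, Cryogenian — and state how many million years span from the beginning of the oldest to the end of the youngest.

Rhyacian → Statherian → Cryogenian → Jurassic; total span 2155 Myr

Start ages (Ma): Rhyacian 2300, Statherian 1800, Cryogenian 720, Jurassic 201.4.
Ordered oldest to youngest: Rhyacian, Statherian, Cryogenian, Jurassic.
Span = 2300 − 145 = 2155 Myr.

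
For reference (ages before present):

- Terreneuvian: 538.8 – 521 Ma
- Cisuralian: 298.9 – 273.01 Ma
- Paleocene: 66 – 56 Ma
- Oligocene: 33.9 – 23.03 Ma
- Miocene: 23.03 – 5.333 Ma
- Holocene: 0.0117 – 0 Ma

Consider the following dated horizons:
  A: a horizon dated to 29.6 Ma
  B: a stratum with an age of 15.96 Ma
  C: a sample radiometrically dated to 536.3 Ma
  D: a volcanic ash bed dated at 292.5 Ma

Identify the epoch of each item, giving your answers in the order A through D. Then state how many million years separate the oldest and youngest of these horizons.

A — Oligocene; B — Miocene; C — Terreneuvian; D — Cisuralian; span 520.34 million years

Match each age against the start–end ranges in the excerpt: A = 29.6 Ma → Oligocene (33.9–23.03); B = 15.96 Ma → Miocene (23.03–5.333); C = 536.3 Ma → Terreneuvian (538.8–521); D = 292.5 Ma → Cisuralian (298.9–273.01).
The largest age is 536.3 Ma and the smallest is 15.96 Ma; their difference is 520.34 Myr.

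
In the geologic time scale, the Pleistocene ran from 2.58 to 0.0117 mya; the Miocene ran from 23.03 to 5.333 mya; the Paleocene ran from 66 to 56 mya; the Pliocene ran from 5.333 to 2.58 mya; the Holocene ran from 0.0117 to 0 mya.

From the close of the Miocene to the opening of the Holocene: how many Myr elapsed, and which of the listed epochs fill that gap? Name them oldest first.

5.3213 million years; Pliocene, Pleistocene

The Miocene closes at 5.333 Ma and the Holocene opens at 0.0117 Ma, so the interval is 5.333 − 0.0117 = 5.3213 Myr.
An epoch fits inside if it starts at or after 5.333 Ma and ends at or before 0.0117 Ma; oldest first that gives Pliocene, Pleistocene.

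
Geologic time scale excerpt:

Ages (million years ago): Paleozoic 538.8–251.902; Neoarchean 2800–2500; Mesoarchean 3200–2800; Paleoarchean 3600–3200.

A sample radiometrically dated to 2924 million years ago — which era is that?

Mesoarchean

2924 Ma lies between 3200 and 2800 Ma, so it falls in the Mesoarchean.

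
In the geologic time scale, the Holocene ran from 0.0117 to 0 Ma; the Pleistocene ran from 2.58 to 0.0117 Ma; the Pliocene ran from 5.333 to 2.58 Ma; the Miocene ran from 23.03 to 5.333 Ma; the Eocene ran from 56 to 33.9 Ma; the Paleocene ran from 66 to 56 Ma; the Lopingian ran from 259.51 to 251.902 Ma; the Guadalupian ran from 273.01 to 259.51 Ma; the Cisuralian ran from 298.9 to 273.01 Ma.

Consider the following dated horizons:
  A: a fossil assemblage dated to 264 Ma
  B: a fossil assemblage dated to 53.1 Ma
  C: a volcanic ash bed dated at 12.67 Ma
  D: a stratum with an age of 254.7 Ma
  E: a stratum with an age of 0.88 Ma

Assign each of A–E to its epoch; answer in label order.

A: 264 Ma lies in 273.01–259.51 Ma, so Guadalupian.
B: 53.1 Ma lies in 56–33.9 Ma, so Eocene.
C: 12.67 Ma lies in 23.03–5.333 Ma, so Miocene.
D: 254.7 Ma lies in 259.51–251.902 Ma, so Lopingian.
E: 0.88 Ma lies in 2.58–0.0117 Ma, so Pleistocene.

A — Guadalupian; B — Eocene; C — Miocene; D — Lopingian; E — Pleistocene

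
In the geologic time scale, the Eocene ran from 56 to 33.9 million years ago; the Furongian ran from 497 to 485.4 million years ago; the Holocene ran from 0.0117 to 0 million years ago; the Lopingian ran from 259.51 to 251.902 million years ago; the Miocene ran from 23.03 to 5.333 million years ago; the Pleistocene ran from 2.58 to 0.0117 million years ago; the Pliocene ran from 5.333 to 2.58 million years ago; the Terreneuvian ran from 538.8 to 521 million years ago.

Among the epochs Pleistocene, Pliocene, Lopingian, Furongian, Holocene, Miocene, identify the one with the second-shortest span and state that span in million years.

Pleistocene, 2.5683 million years

Start − end for each: Pleistocene 2.58 − 0.0117 = 2.5683; Pliocene 5.333 − 2.58 = 2.753; Lopingian 259.51 − 251.902 = 7.608; Furongian 497 − 485.4 = 11.6; Holocene 0.0117 − 0 = 0.0117; Miocene 23.03 − 5.333 = 17.697.
Ranking these from shortest: Holocene < Pleistocene < Pliocene < Lopingian < Furongian < Miocene.
Position 2 in that ranking is Pleistocene, which lasted 2.5683 Myr.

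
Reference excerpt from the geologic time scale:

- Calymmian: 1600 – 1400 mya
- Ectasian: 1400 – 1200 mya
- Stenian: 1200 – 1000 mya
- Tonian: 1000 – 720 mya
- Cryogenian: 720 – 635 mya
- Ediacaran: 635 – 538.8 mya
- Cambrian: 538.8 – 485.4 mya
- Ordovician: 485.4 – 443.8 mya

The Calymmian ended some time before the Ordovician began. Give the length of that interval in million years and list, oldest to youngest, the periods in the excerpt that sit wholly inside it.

914.6 million years; Ectasian, Stenian, Tonian, Cryogenian, Ediacaran, Cambrian

End of Calymmian = 1400 Ma; start of Ordovician = 485.4 Ma.
Gap = 1400 − 485.4 = 914.6 Myr.
Periods wholly inside 1400–485.4 Ma: Ectasian (1400–1200), Stenian (1200–1000), Tonian (1000–720), Cryogenian (720–635), Ediacaran (635–538.8), Cambrian (538.8–485.4).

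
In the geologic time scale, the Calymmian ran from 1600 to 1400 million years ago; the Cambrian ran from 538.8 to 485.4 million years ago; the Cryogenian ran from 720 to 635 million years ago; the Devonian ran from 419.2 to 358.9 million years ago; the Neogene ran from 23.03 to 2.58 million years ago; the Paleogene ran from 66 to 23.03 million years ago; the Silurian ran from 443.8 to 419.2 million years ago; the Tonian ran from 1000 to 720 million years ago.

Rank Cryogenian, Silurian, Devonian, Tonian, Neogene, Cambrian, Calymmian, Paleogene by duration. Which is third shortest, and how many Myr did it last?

Start − end for each: Cryogenian 720 − 635 = 85; Silurian 443.8 − 419.2 = 24.6; Devonian 419.2 − 358.9 = 60.3; Tonian 1000 − 720 = 280; Neogene 23.03 − 2.58 = 20.45; Cambrian 538.8 − 485.4 = 53.4; Calymmian 1600 − 1400 = 200; Paleogene 66 − 23.03 = 42.97.
Ranking these from shortest: Neogene < Silurian < Paleogene < Cambrian < Devonian < Cryogenian < Calymmian < Tonian.
Position 3 in that ranking is Paleogene, which lasted 42.97 Myr.

Paleogene, 42.97 million years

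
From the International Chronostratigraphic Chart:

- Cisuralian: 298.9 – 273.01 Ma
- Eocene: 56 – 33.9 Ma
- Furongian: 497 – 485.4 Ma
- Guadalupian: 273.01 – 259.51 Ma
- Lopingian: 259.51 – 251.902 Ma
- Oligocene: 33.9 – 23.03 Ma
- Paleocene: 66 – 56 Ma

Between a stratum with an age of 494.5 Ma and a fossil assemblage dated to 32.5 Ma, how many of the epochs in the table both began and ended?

5

The older date is 494.5 Ma and the younger is 32.5 Ma.
Epochs with start < 494.5 and end > 32.5 Ma: Cisuralian (298.9–273.01), Guadalupian (273.01–259.51), Lopingian (259.51–251.902), Paleocene (66–56), Eocene (56–33.9).
That is 5 complete epochs.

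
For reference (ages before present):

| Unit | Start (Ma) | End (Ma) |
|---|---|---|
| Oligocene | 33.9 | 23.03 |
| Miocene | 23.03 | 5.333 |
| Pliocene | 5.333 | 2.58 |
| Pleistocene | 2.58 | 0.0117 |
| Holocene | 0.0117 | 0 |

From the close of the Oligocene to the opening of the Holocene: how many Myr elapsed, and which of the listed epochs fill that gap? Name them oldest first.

End of Oligocene = 23.03 Ma; start of Holocene = 0.0117 Ma.
Gap = 23.03 − 0.0117 = 23.0183 Myr.
Epochs wholly inside 23.03–0.0117 Ma: Miocene (23.03–5.333), Pliocene (5.333–2.58), Pleistocene (2.58–0.0117).

23.0183 million years; Miocene, Pliocene, Pleistocene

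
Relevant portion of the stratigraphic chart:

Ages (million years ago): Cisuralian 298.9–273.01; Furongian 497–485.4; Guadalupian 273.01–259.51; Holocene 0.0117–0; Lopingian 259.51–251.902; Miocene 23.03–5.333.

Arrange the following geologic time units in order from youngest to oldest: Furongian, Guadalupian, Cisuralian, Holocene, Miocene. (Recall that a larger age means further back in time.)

Holocene → Miocene → Guadalupian → Cisuralian → Furongian

Sorting by start age (ascending Ma, since larger Ma = older): Holocene start 0.0117, Miocene start 23.03, Guadalupian start 273.01, Cisuralian start 298.9, Furongian start 497.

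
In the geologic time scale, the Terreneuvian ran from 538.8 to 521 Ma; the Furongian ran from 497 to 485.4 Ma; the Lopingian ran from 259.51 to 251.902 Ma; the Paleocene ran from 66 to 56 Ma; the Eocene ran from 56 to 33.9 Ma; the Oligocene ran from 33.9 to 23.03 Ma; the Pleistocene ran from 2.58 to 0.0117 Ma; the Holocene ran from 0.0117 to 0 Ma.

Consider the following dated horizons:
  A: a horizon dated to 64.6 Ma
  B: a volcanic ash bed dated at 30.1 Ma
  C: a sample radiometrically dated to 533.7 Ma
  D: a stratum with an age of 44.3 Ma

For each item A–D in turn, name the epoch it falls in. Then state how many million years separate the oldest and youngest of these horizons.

A — Paleocene; B — Oligocene; C — Terreneuvian; D — Eocene; span 503.6 million years

A: 64.6 Ma lies in 66–56 Ma, so Paleocene.
B: 30.1 Ma lies in 33.9–23.03 Ma, so Oligocene.
C: 533.7 Ma lies in 538.8–521 Ma, so Terreneuvian.
D: 44.3 Ma lies in 56–33.9 Ma, so Eocene.
Oldest = 533.7 Ma, youngest = 30.1 Ma → span 503.6 Myr.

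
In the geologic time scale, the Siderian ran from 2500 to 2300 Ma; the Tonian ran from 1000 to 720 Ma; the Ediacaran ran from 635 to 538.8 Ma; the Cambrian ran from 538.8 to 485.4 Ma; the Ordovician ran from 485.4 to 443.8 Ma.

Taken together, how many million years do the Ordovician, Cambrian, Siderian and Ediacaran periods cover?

391.2 million years

Duration is start − end for each: (485.4 − 443.8) + (538.8 − 485.4) + (2500 − 2300) + (635 − 538.8).
That is 41.6 + 53.4 + 200 + 96.2, which totals 391.2 million years.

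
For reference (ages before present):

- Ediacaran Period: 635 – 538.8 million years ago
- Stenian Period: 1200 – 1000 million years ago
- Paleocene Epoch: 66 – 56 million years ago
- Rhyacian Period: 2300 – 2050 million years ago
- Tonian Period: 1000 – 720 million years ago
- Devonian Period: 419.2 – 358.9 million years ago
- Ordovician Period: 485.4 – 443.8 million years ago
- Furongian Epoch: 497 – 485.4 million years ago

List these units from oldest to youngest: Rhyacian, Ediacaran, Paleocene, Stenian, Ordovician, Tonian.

Sorting by start age (descending Ma, since larger Ma = older): Rhyacian start 2300, Stenian start 1200, Tonian start 1000, Ediacaran start 635, Ordovician start 485.4, Paleocene start 66.

Rhyacian, then Stenian, then Tonian, then Ediacaran, then Ordovician, then Paleocene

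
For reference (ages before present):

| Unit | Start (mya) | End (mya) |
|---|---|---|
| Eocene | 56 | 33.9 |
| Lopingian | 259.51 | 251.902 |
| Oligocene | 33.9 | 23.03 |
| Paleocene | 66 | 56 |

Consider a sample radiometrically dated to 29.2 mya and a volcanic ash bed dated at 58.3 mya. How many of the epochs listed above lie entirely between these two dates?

1

58.3 Ma sits inside the Paleocene (66–56) and 29.2 Ma inside the Oligocene (33.9–23.03); neither of those is wholly between the two dates.
The listed epochs lying completely between them are Eocene — 1 in all.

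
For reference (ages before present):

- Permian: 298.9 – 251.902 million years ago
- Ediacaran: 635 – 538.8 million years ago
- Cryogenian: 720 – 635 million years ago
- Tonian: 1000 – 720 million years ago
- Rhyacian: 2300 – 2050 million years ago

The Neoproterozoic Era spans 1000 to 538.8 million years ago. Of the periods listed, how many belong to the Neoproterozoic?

3

Periods inside 1000–538.8 Ma: Tonian, Cryogenian, Ediacaran — 3 in total.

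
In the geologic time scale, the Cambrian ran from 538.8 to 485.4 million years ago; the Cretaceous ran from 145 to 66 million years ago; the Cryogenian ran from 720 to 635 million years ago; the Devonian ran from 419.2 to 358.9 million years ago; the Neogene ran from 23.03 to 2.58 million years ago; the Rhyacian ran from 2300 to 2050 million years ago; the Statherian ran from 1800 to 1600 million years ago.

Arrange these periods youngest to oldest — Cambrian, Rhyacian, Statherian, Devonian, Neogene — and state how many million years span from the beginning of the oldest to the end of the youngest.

Neogene → Devonian → Cambrian → Statherian → Rhyacian; total span 2297.42 Myr

Start ages (Ma): Rhyacian 2300, Statherian 1800, Cambrian 538.8, Devonian 419.2, Neogene 23.03.
Ordered youngest to oldest: Neogene, Devonian, Cambrian, Statherian, Rhyacian.
Span = 2300 − 2.58 = 2297.42 Myr.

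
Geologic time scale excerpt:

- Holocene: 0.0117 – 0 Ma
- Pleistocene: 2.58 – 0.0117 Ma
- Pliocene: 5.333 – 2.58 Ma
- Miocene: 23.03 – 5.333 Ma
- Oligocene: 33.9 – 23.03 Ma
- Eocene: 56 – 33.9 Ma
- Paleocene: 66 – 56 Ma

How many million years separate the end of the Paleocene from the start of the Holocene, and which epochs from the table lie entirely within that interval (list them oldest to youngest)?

55.9883 million years; Eocene, Oligocene, Miocene, Pliocene, Pleistocene

The Paleocene closes at 56 Ma and the Holocene opens at 0.0117 Ma, so the interval is 56 − 0.0117 = 55.9883 Myr.
An epoch fits inside if it starts at or after 56 Ma and ends at or before 0.0117 Ma; oldest first that gives Eocene, Oligocene, Miocene, Pliocene, Pleistocene.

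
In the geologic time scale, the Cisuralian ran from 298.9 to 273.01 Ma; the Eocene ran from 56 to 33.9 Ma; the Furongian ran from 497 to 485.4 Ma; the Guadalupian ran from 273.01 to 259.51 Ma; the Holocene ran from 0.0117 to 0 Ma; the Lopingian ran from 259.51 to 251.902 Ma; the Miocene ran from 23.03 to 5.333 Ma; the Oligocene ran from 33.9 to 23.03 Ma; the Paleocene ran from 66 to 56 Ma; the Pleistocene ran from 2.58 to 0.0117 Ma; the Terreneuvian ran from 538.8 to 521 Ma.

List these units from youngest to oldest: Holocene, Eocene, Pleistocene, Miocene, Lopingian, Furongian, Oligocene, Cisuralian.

The oldest of these is Furongian (starts 497 Ma) and the youngest is Holocene (ends 0 Ma).
In between, by decreasing start age: Cisuralian (298.9), Lopingian (259.51), Eocene (56), Oligocene (33.9), Miocene (23.03), Pleistocene (2.58).
Listing youngest first means reversing that sequence.

Holocene, then Pleistocene, then Miocene, then Oligocene, then Eocene, then Lopingian, then Cisuralian, then Furongian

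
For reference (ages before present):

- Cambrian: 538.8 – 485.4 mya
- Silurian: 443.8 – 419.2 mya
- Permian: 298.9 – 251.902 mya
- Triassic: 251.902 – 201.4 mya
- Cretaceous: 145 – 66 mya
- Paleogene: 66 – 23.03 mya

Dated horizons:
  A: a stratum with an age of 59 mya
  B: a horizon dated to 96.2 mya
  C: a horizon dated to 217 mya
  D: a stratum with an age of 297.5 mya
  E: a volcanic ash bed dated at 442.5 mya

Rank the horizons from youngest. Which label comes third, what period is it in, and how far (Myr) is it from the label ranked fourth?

Sorted youngest-first by Ma: A (59), B (96.2), C (217), D (297.5), E (442.5).
The third youngest is C at 217 Ma, which lies in 251.902–201.4 Ma: the Triassic.
The fourth youngest is D at 297.5 Ma; separation = |217 − 297.5| = 80.5 Myr.

C, in the Triassic; 80.5 million years to D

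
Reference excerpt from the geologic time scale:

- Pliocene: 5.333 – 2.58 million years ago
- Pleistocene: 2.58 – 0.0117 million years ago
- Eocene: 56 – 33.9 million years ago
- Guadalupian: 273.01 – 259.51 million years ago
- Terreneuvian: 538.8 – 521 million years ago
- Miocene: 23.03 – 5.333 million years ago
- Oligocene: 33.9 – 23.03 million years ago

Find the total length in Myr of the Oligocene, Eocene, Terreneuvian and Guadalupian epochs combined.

Duration is start − end for each: (33.9 − 23.03) + (56 − 33.9) + (538.8 − 521) + (273.01 − 259.51).
That is 10.87 + 22.1 + 17.8 + 13.5, which totals 64.27 million years.

64.27 million years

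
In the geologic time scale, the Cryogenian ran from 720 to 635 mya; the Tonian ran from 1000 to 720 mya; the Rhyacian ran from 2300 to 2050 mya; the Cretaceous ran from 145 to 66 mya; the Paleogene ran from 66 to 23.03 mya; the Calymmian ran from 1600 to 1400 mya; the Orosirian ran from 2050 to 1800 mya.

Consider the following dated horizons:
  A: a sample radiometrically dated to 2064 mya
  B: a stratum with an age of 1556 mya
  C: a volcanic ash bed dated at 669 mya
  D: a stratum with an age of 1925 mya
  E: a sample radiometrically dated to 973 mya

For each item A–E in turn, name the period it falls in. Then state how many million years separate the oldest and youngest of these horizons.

Match each age against the start–end ranges in the excerpt: A = 2064 Ma → Rhyacian (2300–2050); B = 1556 Ma → Calymmian (1600–1400); C = 669 Ma → Cryogenian (720–635); D = 1925 Ma → Orosirian (2050–1800); E = 973 Ma → Tonian (1000–720).
The largest age is 2064 Ma and the smallest is 669 Ma; their difference is 1395 Myr.

A — Rhyacian; B — Calymmian; C — Cryogenian; D — Orosirian; E — Tonian; span 1395 million years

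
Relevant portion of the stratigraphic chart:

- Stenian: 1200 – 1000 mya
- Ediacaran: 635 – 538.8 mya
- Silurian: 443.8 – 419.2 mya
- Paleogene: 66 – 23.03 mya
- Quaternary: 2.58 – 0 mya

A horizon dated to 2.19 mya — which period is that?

2.19 Ma lies between 2.58 and 0 Ma, so it falls in the Quaternary.

Quaternary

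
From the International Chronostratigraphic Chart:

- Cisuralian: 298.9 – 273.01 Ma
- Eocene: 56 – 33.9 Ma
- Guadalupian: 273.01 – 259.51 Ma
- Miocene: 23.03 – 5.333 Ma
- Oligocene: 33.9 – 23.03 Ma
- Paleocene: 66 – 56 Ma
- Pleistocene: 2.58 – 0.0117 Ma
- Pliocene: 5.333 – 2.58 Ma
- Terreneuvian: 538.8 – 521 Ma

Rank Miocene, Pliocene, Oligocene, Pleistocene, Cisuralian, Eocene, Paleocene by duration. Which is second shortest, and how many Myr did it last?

Pliocene, 2.753 million years

Start − end for each: Miocene 23.03 − 5.333 = 17.697; Pliocene 5.333 − 2.58 = 2.753; Oligocene 33.9 − 23.03 = 10.87; Pleistocene 2.58 − 0.0117 = 2.5683; Cisuralian 298.9 − 273.01 = 25.89; Eocene 56 − 33.9 = 22.1; Paleocene 66 − 56 = 10.
Ranking these from shortest: Pleistocene < Pliocene < Paleocene < Oligocene < Miocene < Eocene < Cisuralian.
Position 2 in that ranking is Pliocene, which lasted 2.753 Myr.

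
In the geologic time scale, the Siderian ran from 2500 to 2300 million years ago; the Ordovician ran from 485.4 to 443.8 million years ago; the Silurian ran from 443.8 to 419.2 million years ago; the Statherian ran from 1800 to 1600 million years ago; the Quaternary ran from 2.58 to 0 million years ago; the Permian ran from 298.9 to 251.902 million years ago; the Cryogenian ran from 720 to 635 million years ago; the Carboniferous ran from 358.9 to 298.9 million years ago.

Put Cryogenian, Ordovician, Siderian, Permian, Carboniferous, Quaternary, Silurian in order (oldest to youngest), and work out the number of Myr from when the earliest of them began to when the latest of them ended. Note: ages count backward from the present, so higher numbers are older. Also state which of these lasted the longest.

Siderian → Cryogenian → Ordovician → Silurian → Carboniferous → Permian → Quaternary; total span 2500 Myr; longest is Siderian

Start ages (Ma): Siderian 2500, Cryogenian 720, Ordovician 485.4, Silurian 443.8, Carboniferous 358.9, Permian 298.9, Quaternary 2.58.
Ordered oldest to youngest: Siderian, Cryogenian, Ordovician, Silurian, Carboniferous, Permian, Quaternary.
Span = 2500 − 0 = 2500 Myr.
Durations: Permian 46.998, Silurian 24.6, Ordovician 41.6, Cryogenian 85, Quaternary 2.58, Carboniferous 60, Siderian 200 → longest is Siderian (200 Myr).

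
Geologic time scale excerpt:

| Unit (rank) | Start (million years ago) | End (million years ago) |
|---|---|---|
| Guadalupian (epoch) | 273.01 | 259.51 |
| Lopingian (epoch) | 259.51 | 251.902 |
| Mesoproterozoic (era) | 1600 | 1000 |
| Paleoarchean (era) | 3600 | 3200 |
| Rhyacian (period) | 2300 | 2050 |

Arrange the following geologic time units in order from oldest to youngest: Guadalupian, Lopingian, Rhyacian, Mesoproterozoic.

Read off each span (Ma): Guadalupian 273.01–259.51; Lopingian 259.51–251.902; Rhyacian 2300–2050; Mesoproterozoic 1600–1000.
Larger Ma is older, so oldest→youngest is Rhyacian, Mesoproterozoic, Guadalupian, Lopingian.

Rhyacian → Mesoproterozoic → Guadalupian → Lopingian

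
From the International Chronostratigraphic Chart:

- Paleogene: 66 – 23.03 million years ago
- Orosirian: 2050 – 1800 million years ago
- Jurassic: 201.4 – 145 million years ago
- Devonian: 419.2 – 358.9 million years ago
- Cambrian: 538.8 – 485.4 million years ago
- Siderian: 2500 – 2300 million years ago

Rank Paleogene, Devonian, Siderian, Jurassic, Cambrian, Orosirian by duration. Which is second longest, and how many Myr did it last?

Durations: Paleogene 42.97; Devonian 60.3; Siderian 200; Jurassic 56.4; Cambrian 53.4; Orosirian 250 Myr.
Sorted longest-first: Orosirian (250), Siderian (200), Devonian (60.3), Jurassic (56.4), Cambrian (53.4), Paleogene (42.97).
The second longest is Siderian at 200 Myr.

Siderian, 200 million years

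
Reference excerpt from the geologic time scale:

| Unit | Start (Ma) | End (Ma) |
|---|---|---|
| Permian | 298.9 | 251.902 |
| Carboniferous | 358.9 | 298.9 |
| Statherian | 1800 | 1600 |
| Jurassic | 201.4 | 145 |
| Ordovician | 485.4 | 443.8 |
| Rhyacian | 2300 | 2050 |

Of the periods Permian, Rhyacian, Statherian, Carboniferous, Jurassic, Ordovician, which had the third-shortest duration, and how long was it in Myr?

Start − end for each: Permian 298.9 − 251.902 = 46.998; Rhyacian 2300 − 2050 = 250; Statherian 1800 − 1600 = 200; Carboniferous 358.9 − 298.9 = 60; Jurassic 201.4 − 145 = 56.4; Ordovician 485.4 − 443.8 = 41.6.
Ranking these from shortest: Ordovician < Permian < Jurassic < Carboniferous < Statherian < Rhyacian.
Position 3 in that ranking is Jurassic, which lasted 56.4 Myr.

Jurassic, 56.4 million years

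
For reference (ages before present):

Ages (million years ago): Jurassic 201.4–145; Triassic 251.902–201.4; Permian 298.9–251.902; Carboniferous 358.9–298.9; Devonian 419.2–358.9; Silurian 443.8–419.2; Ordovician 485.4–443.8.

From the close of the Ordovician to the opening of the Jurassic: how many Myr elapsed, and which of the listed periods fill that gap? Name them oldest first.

242.4 million years; Silurian, Devonian, Carboniferous, Permian, Triassic

The Ordovician closes at 443.8 Ma and the Jurassic opens at 201.4 Ma, so the interval is 443.8 − 201.4 = 242.4 Myr.
A period fits inside if it starts at or after 443.8 Ma and ends at or before 201.4 Ma; oldest first that gives Silurian, Devonian, Carboniferous, Permian, Triassic.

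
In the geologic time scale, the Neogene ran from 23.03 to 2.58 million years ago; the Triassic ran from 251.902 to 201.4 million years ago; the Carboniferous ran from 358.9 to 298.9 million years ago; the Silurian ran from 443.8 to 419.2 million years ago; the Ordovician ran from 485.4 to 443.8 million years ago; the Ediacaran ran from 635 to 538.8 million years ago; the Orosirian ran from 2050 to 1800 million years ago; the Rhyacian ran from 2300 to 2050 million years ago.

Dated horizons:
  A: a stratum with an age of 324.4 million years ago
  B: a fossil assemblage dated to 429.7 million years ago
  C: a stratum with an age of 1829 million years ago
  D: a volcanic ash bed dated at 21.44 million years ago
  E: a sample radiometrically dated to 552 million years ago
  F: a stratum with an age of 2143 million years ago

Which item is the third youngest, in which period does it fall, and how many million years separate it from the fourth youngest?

Smaller Ma means younger, so youngest first: D 21.44 < A 324.4 < B 429.7 < E 552 < C 1829 < F 2143.
Counting 3 along gives B (429.7 Ma); the excerpt puts that inside the Silurian, 443.8–419.2 Ma.
Next in line is E (552 Ma), and 552 − 429.7 = 122.3 Myr.

B, in the Silurian; 122.3 million years to E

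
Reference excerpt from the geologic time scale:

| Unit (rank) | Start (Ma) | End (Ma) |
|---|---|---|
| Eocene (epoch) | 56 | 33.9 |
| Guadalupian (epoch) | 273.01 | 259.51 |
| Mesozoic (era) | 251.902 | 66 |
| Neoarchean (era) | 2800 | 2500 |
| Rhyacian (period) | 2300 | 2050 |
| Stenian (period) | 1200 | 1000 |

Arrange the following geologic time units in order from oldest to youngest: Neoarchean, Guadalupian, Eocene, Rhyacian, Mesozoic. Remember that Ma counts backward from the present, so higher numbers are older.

Read off each span (Ma): Neoarchean 2800–2500; Guadalupian 273.01–259.51; Eocene 56–33.9; Rhyacian 2300–2050; Mesozoic 251.902–66.
Larger Ma is older, so oldest→youngest is Neoarchean, Rhyacian, Guadalupian, Mesozoic, Eocene.

Neoarchean, then Rhyacian, then Guadalupian, then Mesozoic, then Eocene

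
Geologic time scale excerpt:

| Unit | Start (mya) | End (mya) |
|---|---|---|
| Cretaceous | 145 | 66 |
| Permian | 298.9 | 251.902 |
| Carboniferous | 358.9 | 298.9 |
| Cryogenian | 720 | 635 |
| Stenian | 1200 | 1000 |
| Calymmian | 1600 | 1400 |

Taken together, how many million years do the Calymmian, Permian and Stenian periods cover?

446.998 million years

Each duration: Calymmian = 200; Permian = 46.998; Stenian = 200.
Sum: 200 + 46.998 + 200 = 446.998 Myr.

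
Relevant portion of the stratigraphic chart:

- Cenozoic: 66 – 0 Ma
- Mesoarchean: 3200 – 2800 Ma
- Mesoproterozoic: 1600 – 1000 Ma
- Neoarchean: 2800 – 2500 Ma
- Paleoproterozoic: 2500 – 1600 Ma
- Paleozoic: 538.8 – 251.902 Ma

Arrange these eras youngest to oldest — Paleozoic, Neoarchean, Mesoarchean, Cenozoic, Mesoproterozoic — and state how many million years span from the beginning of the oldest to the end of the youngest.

From the excerpt: Paleozoic 538.8–251.902; Neoarchean 2800–2500; Mesoarchean 3200–2800; Cenozoic 66–0; Mesoproterozoic 1600–1000 (Ma).
Larger Ma is earlier, so the oldest is Mesoarchean and the youngest is Cenozoic; youngest to oldest: Cenozoic, Paleozoic, Mesoproterozoic, Neoarchean, Mesoarchean.
Oldest start 3200 minus youngest end 0 gives 3200 Myr overall.

Cenozoic, Paleozoic, Mesoproterozoic, Neoarchean, Mesoarchean; total span 3200 Myr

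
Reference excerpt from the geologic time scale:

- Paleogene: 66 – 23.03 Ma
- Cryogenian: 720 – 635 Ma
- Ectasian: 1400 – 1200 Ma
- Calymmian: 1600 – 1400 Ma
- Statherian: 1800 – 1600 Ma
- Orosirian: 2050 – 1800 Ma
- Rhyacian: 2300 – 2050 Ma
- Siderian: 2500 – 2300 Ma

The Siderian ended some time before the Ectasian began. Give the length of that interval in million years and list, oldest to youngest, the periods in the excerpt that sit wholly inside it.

End of Siderian = 2300 Ma; start of Ectasian = 1400 Ma.
Gap = 2300 − 1400 = 900 Myr.
Periods wholly inside 2300–1400 Ma: Rhyacian (2300–2050), Orosirian (2050–1800), Statherian (1800–1600), Calymmian (1600–1400).

900 million years; Rhyacian, Orosirian, Statherian, Calymmian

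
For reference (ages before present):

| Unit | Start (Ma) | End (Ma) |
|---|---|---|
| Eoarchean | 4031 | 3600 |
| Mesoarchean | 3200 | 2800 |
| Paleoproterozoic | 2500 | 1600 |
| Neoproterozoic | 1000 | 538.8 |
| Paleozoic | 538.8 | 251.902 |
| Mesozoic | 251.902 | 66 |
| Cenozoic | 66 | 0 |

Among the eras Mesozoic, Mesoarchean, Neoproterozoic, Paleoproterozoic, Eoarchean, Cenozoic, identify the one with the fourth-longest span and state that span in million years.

Start − end for each: Mesozoic 251.902 − 66 = 185.902; Mesoarchean 3200 − 2800 = 400; Neoproterozoic 1000 − 538.8 = 461.2; Paleoproterozoic 2500 − 1600 = 900; Eoarchean 4031 − 3600 = 431; Cenozoic 66 − 0 = 66.
Ranking these from longest: Paleoproterozoic > Neoproterozoic > Eoarchean > Mesoarchean > Mesozoic > Cenozoic.
Position 4 in that ranking is Mesoarchean, which lasted 400 Myr.

Mesoarchean, 400 million years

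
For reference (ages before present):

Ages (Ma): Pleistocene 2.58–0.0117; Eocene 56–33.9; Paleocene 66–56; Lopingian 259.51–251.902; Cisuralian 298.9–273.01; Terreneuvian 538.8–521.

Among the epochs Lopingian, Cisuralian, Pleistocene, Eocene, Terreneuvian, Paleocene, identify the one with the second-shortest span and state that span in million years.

Start − end for each: Lopingian 259.51 − 251.902 = 7.608; Cisuralian 298.9 − 273.01 = 25.89; Pleistocene 2.58 − 0.0117 = 2.5683; Eocene 56 − 33.9 = 22.1; Terreneuvian 538.8 − 521 = 17.8; Paleocene 66 − 56 = 10.
Ranking these from shortest: Pleistocene < Lopingian < Paleocene < Terreneuvian < Eocene < Cisuralian.
Position 2 in that ranking is Lopingian, which lasted 7.608 Myr.

Lopingian, 7.608 million years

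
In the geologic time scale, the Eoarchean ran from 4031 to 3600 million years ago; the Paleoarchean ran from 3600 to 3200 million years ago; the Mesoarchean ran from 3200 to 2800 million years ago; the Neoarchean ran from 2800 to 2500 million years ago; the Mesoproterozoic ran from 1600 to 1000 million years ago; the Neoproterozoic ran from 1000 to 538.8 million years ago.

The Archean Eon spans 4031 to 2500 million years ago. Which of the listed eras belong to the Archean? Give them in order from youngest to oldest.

Neoarchean, Mesoarchean, Paleoarchean, Eoarchean

Eras with both bounds inside 4031–2500 Ma: Neoarchean (2800–2500), Mesoarchean (3200–2800), Paleoarchean (3600–3200), Eoarchean (4031–3600).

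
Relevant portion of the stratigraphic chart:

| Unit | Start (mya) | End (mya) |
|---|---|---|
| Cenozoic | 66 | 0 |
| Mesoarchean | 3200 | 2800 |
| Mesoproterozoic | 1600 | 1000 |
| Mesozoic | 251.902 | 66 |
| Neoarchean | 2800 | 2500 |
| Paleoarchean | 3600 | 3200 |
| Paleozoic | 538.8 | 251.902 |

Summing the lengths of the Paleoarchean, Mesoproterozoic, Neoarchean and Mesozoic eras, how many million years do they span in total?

Each duration: Paleoarchean = 400; Mesoproterozoic = 600; Neoarchean = 300; Mesozoic = 185.902.
Sum: 400 + 600 + 300 + 185.902 = 1485.902 Myr.

1485.902 million years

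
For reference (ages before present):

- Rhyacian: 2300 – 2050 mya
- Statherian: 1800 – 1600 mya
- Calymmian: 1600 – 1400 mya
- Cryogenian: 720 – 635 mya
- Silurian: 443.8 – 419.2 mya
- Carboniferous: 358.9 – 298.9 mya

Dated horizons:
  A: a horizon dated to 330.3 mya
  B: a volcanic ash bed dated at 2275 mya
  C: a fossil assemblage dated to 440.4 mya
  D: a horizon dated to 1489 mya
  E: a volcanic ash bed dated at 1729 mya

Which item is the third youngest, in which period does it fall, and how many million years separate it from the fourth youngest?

Smaller Ma means younger, so youngest first: A 330.3 < C 440.4 < D 1489 < E 1729 < B 2275.
Counting 3 along gives D (1489 Ma); the excerpt puts that inside the Calymmian, 1600–1400 Ma.
Next in line is E (1729 Ma), and 1729 − 1489 = 240 Myr.

D, in the Calymmian; 240 million years to E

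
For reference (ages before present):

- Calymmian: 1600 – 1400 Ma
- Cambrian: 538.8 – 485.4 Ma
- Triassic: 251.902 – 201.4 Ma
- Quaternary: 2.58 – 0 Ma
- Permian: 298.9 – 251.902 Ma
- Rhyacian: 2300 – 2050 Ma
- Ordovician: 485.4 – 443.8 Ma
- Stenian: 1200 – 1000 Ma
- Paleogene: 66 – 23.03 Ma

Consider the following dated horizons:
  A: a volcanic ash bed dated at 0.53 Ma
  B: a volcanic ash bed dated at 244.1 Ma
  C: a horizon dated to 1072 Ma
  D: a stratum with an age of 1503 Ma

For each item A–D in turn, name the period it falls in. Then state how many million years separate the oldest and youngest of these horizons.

A — Quaternary; B — Triassic; C — Stenian; D — Calymmian; span 1502.47 million years

Match each age against the start–end ranges in the excerpt: A = 0.53 Ma → Quaternary (2.58–0); B = 244.1 Ma → Triassic (251.902–201.4); C = 1072 Ma → Stenian (1200–1000); D = 1503 Ma → Calymmian (1600–1400).
The largest age is 1503 Ma and the smallest is 0.53 Ma; their difference is 1502.47 Myr.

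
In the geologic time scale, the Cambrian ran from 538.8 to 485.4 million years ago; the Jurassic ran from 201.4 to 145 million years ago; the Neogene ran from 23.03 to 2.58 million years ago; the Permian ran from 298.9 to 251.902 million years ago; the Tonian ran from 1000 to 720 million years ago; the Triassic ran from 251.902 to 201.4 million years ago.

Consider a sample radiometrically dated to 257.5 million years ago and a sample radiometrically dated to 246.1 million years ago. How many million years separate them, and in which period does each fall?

Elapsed time: 257.5 − 246.1 = 11.4 Myr.
257.5 Ma lies within 298.9–251.902 Ma: Permian.
246.1 Ma lies within 251.902–201.4 Ma: Triassic.

11.4 million years apart; the first in the Permian, the second in the Triassic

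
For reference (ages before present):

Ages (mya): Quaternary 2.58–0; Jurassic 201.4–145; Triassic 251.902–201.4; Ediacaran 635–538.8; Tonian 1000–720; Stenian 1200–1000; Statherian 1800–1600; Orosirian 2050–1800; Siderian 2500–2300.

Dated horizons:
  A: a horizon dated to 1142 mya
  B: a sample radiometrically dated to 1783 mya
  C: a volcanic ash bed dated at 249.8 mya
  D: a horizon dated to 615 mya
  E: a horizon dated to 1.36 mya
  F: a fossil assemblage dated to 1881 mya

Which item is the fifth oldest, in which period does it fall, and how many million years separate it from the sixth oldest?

C, in the Triassic; 248.44 million years to E

Sorted oldest-first by Ma: F (1881), B (1783), A (1142), D (615), C (249.8), E (1.36).
The fifth oldest is C at 249.8 Ma, which lies in 251.902–201.4 Ma: the Triassic.
The sixth oldest is E at 1.36 Ma; separation = |249.8 − 1.36| = 248.44 Myr.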